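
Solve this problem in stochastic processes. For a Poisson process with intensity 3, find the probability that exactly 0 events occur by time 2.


P(N(t)=k) = (lambda*t)^k * exp(-lambda*t) / k!
lambda*t = 6
= 6^0 * exp(-6) / 0!
= 1 * 0.0025 / 1
= 0.0025

0.0025


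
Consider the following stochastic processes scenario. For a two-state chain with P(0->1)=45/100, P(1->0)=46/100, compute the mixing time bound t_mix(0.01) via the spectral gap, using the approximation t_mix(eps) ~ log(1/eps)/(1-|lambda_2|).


lambda_2 = |1 - p01 - p10| = |1 - 0.4500 - 0.4600| = 0.0900
t_mix ~ log(1/eps)/(1 - |lambda_2|)
= log(100)/(1 - 0.0900) = 4.6052/0.9100
= 5.0606

5.0606


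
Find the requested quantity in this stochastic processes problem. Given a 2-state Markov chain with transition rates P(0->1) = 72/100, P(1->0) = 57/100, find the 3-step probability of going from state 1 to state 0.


Computing P^3 by matrix multiplication.
P = [[0.2800, 0.7200], [0.5700, 0.4300]]
After raising P to the power 3:
P^3(1,0) = 0.4526

0.4526


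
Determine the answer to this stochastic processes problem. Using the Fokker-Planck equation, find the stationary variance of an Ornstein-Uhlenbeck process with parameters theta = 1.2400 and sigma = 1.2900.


Stationary variance = sigma^2 / (2*theta)
= 1.2900^2 / (2*1.2400)
= 1.6641 / 2.4800
= 0.6710

0.6710


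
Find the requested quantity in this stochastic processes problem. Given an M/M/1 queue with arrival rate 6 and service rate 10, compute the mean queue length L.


rho = 6/10 = 0.6000
L = rho/(1-rho)
= 0.6000/0.4000
= 1.5000

1.5000


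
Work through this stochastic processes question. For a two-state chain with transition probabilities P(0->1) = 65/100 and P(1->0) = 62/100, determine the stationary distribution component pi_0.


Stationary distribution: pi_0 = p10/(p01+p10), pi_1 = p01/(p01+p10)
p01 = 0.6500, p10 = 0.6200
pi_0 = 0.4882

0.4882


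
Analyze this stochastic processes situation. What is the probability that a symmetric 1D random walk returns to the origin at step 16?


P(S(16) = 0) = C(16,8) / 4^8
= 12870 / 65536
= 0.1964

0.1964


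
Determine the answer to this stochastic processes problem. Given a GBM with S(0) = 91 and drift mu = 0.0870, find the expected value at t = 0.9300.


E[S(t)] = S(0) * exp(mu * t)
= 91 * exp(0.0870 * 0.9300)
= 91 * 1.0843
= 98.6689

98.6689


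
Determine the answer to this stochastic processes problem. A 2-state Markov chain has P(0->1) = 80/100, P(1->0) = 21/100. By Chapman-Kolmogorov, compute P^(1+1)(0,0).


P^2 = P^1 * P^1
Computing via matrix multiplication of the transition matrix.
Entry (0,0) of P^2 = 0.2080

0.2080


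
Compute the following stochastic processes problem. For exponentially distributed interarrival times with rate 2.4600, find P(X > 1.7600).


P(X > t) = exp(-lambda * t)
= exp(-2.4600 * 1.7600)
= exp(-4.3296) = 0.0132

0.0132


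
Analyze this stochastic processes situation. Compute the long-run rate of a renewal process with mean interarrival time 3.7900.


Long-run renewal rate = 1/E(X)
= 1/3.7900
= 0.2639

0.2639


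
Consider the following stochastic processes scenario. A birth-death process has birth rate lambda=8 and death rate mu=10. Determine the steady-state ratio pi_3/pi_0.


For birth-death process, pi_n/pi_0 = (lambda/mu)^n
= (8/10)^3
= 0.5120

0.5120


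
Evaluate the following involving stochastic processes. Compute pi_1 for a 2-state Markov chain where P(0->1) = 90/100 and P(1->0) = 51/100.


Stationary distribution: pi_0 = p10/(p01+p10), pi_1 = p01/(p01+p10)
p01 = 0.9000, p10 = 0.5100
pi_1 = 0.6383

0.6383


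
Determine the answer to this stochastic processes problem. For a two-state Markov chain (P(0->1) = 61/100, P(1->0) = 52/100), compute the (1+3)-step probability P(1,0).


P^4 = P^1 * P^3
Computing via matrix multiplication of the transition matrix.
Entry (1,0) of P^4 = 0.4600

0.4600


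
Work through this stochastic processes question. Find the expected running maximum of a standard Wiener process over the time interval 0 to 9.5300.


E(max B(s)) = sqrt(2t/pi)
= sqrt(2*9.5300/pi)
= sqrt(6.0670)
= 2.4631

2.4631


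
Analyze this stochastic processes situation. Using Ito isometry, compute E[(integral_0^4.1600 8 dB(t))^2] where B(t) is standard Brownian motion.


By Ito isometry: E[(int f dB)^2] = int f^2 dt
= 8^2 * 4.1600
= 64 * 4.1600 = 266.2400

266.2400


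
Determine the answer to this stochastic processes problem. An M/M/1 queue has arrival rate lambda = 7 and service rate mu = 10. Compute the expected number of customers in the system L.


rho = 7/10 = 0.7000
L = rho/(1-rho)
= 0.7000/0.3000
= 2.3333

2.3333


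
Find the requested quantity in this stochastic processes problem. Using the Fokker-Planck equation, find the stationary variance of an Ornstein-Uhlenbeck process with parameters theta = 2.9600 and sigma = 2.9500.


Stationary variance = sigma^2 / (2*theta)
= 2.9500^2 / (2*2.9600)
= 8.7025 / 5.9200
= 1.4700

1.4700


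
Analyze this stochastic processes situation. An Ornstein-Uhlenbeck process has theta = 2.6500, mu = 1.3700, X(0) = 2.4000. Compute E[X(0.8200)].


E[X(t)] = mu + (X(0) - mu)*exp(-theta*t)
= 1.3700 + (2.4000 - 1.3700)*exp(-2.6500*0.8200)
= 1.3700 + 1.0300 * 0.1138
= 1.4873

1.4873


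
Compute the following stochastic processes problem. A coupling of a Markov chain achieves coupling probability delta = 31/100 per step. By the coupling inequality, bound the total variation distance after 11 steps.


TV distance bound <= (1-delta)^n
= (1 - 0.3100)^11
= 0.6900^11
= 0.0169

0.0169


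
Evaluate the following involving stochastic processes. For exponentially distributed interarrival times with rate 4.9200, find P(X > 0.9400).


P(X > t) = exp(-lambda * t)
= exp(-4.9200 * 0.9400)
= exp(-4.6248) = 0.0098

0.0098


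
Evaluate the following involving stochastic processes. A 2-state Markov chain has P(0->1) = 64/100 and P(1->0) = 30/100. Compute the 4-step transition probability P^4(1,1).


Computing P^4 by matrix multiplication.
P = [[0.3600, 0.6400], [0.3000, 0.7000]]
After raising P to the power 4:
P^4(1,1) = 0.6809

0.6809


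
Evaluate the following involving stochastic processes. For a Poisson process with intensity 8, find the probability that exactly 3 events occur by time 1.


P(N(t)=k) = (lambda*t)^k * exp(-lambda*t) / k!
lambda*t = 8
= 8^3 * exp(-8) / 3!
= 512 * 3.3546e-04 / 6
= 0.0286

0.0286


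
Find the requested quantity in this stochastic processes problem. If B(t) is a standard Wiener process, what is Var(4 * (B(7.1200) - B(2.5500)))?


Var(alpha*(B(t)-B(s))) = alpha^2 * (t-s)
= 4^2 * (7.1200 - 2.5500)
= 16 * 4.5700
= 73.1200

73.1200


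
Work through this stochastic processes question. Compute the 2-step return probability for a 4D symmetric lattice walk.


P(return in 2 steps) = P(reverse first step) = 1/(2d)
= 1/8
= 0.1250

0.1250


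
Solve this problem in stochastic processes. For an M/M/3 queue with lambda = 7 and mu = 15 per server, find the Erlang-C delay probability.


a = lambda/mu = 0.4667
rho = a/c = 0.1556
Erlang-C formula applied:
C(c,a) = 0.0126

0.0126


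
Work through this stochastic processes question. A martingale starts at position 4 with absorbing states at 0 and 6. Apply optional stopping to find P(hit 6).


By optional stopping theorem: E(M at tau) = M(0) = 4
P(hit 6)*6 + P(hit 0)*0 = 4
P(hit 6) = (4 - 0)/(6 - 0) = 2/3 = 0.6667

0.6667


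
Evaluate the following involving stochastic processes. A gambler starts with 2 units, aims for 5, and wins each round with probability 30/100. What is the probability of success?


Gambler's ruin formula:
r = q/p = 0.7000/0.3000 = 2.3333
P(win) = (1 - r^i)/(1 - r^N)
= (1 - 2.3333^2)/(1 - 2.3333^5)
= 0.0652

0.0652


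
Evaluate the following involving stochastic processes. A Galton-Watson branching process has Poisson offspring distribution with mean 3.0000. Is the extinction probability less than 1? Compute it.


Since mu = 3.0000 > 1, extinction prob q < 1.
Solve s = exp(mu*(s-1)) iteratively.
q = 0.0595

0.0595


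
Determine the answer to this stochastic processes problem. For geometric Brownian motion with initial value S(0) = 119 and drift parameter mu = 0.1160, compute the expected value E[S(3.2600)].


E[S(t)] = S(0) * exp(mu * t)
= 119 * exp(0.1160 * 3.2600)
= 119 * 1.4596
= 173.6920

173.6920


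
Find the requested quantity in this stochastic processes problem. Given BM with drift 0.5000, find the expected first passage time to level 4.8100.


Expected first passage time = a/mu
= 4.8100/0.5000
= 9.6200

9.6200


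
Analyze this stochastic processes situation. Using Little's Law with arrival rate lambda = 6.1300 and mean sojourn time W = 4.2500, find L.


Little's Law: L = lambda * W
= 6.1300 * 4.2500
= 26.0525

26.0525


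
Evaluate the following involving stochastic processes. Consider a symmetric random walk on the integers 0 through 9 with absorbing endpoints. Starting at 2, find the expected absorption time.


For symmetric RW on 0,...,N with absorbing barriers, E(i) = i*(N-i)
E(2) = 2 * 7 = 14

14


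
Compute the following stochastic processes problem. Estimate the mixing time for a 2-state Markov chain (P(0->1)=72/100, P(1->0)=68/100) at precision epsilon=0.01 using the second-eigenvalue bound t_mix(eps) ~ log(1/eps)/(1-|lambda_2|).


lambda_2 = |1 - p01 - p10| = |1 - 0.7200 - 0.6800| = 0.4000
t_mix ~ log(1/eps)/(1 - |lambda_2|)
= log(100)/(1 - 0.4000) = 4.6052/0.6000
= 7.6753

7.6753


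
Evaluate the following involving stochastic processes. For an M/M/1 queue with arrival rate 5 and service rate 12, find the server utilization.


rho = lambda/mu
= 5/12
= 0.4167

0.4167


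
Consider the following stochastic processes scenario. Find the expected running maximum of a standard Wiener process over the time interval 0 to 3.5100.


E(max B(s)) = sqrt(2t/pi)
= sqrt(2*3.5100/pi)
= sqrt(2.2345)
= 1.4948

1.4948


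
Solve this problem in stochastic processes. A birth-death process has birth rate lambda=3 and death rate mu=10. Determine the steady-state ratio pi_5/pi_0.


For birth-death process, pi_n/pi_0 = (lambda/mu)^n
= (3/10)^5
= 0.0024

0.0024


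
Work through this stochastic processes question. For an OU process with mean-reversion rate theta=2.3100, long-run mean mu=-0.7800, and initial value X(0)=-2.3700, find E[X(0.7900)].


E[X(t)] = mu + (X(0) - mu)*exp(-theta*t)
= -0.7800 + (-2.3700 - -0.7800)*exp(-2.3100*0.7900)
= -0.7800 + -1.5900 * 0.1612
= -1.0364

-1.0364


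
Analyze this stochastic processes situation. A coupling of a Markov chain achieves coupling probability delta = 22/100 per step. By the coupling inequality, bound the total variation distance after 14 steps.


TV distance bound <= (1-delta)^n
= (1 - 0.2200)^14
= 0.7800^14
= 0.0309

0.0309


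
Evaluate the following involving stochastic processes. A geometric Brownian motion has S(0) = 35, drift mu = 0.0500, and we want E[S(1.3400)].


E[S(t)] = S(0) * exp(mu * t)
= 35 * exp(0.0500 * 1.3400)
= 35 * 1.0693
= 37.4253

37.4253


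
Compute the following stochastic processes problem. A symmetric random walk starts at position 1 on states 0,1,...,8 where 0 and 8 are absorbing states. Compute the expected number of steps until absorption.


For symmetric RW on 0,...,N with absorbing barriers, E(i) = i*(N-i)
E(1) = 1 * 7 = 7

7


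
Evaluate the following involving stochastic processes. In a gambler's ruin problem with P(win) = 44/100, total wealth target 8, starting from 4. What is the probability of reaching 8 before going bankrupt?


Gambler's ruin formula:
r = q/p = 0.5600/0.4400 = 1.2727
P(win) = (1 - r^i)/(1 - r^N)
= (1 - 1.2727^4)/(1 - 1.2727^8)
= 0.2759

0.2759


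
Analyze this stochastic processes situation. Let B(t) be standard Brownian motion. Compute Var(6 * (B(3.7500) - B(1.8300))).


Var(alpha*(B(t)-B(s))) = alpha^2 * (t-s)
= 6^2 * (3.7500 - 1.8300)
= 36 * 1.9200
= 69.1200

69.1200


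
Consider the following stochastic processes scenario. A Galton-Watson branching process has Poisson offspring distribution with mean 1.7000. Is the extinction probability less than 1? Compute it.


Since mu = 1.7000 > 1, extinction prob q < 1.
Solve s = exp(mu*(s-1)) iteratively.
q = 0.3088

0.3088


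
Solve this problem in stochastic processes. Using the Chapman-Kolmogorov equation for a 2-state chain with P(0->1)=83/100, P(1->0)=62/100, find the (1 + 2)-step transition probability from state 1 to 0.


P^3 = P^1 * P^2
Computing via matrix multiplication of the transition matrix.
Entry (1,0) of P^3 = 0.4665

0.4665


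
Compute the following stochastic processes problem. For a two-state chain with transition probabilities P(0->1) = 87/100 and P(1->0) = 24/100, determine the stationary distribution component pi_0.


Stationary distribution: pi_0 = p10/(p01+p10), pi_1 = p01/(p01+p10)
p01 = 0.8700, p10 = 0.2400
pi_0 = 0.2162

0.2162


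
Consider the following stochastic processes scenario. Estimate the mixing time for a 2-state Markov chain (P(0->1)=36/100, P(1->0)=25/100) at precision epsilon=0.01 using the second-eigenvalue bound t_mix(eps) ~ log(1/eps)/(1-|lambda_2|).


lambda_2 = |1 - p01 - p10| = |1 - 0.3600 - 0.2500| = 0.3900
t_mix ~ log(1/eps)/(1 - |lambda_2|)
= log(100)/(1 - 0.3900) = 4.6052/0.6100
= 7.5495

7.5495


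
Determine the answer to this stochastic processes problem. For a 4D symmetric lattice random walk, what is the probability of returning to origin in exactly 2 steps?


P(return in 2 steps) = P(reverse first step) = 1/(2d)
= 1/8
= 0.1250

0.1250


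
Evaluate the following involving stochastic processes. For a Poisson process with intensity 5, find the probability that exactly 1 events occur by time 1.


P(N(t)=k) = (lambda*t)^k * exp(-lambda*t) / k!
lambda*t = 5
= 5^1 * exp(-5) / 1!
= 5 * 0.0067 / 1
= 0.0337

0.0337


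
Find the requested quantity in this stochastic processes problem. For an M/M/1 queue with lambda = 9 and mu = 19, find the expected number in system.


rho = 9/19 = 0.4737
L = rho/(1-rho)
= 0.4737/0.5263
= 0.9000

0.9000


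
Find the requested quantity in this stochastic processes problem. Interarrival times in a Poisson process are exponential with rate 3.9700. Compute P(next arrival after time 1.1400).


P(X > t) = exp(-lambda * t)
= exp(-3.9700 * 1.1400)
= exp(-4.5258) = 0.0108

0.0108


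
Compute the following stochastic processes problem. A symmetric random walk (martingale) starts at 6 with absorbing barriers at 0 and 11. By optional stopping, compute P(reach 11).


By optional stopping theorem: E(M at tau) = M(0) = 6
P(hit 11)*11 + P(hit 0)*0 = 6
P(hit 11) = (6 - 0)/(11 - 0) = 6/11 = 0.5455

0.5455


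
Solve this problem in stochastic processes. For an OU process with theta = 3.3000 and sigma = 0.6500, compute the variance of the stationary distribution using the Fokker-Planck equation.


Stationary variance = sigma^2 / (2*theta)
= 0.6500^2 / (2*3.3000)
= 0.4225 / 6.6000
= 0.0640

0.0640


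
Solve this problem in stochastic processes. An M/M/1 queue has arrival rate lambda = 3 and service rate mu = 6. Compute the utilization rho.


rho = lambda/mu
= 3/6
= 0.5000

0.5000


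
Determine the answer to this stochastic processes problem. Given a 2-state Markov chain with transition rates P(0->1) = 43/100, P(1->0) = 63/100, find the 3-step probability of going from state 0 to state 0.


Computing P^3 by matrix multiplication.
P = [[0.5700, 0.4300], [0.6300, 0.3700]]
After raising P to the power 3:
P^3(0,0) = 0.5943

0.5943


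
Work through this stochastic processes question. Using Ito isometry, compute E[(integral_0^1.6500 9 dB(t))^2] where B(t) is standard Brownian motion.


By Ito isometry: E[(int f dB)^2] = int f^2 dt
= 9^2 * 1.6500
= 81 * 1.6500 = 133.6500

133.6500


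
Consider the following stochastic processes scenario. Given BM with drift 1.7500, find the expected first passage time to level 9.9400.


Expected first passage time = a/mu
= 9.9400/1.7500
= 5.6800

5.6800


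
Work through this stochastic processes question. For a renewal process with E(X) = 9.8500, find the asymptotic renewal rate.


Long-run renewal rate = 1/E(X)
= 1/9.8500
= 0.1015

0.1015


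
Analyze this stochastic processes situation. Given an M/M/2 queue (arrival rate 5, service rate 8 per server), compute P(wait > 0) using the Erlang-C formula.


a = lambda/mu = 0.6250
rho = a/c = 0.3125
Erlang-C formula applied:
C(c,a) = 0.1488

0.1488


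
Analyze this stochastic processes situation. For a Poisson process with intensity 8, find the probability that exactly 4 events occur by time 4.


P(N(t)=k) = (lambda*t)^k * exp(-lambda*t) / k!
lambda*t = 32
= 32^4 * exp(-32) / 4!
= 1048576 * 1.2664e-14 / 24
= 5.5331e-10

5.5331e-10


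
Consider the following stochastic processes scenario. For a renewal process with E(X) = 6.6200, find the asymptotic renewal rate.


Long-run renewal rate = 1/E(X)
= 1/6.6200
= 0.1511

0.1511


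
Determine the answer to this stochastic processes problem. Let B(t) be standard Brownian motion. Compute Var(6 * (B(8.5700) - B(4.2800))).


Var(alpha*(B(t)-B(s))) = alpha^2 * (t-s)
= 6^2 * (8.5700 - 4.2800)
= 36 * 4.2900
= 154.4400

154.4400


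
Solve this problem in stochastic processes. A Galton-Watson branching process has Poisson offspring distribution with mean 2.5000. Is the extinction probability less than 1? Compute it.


Since mu = 2.5000 > 1, extinction prob q < 1.
Solve s = exp(mu*(s-1)) iteratively.
q = 0.1074

0.1074


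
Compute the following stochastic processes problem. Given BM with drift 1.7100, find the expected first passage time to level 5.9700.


Expected first passage time = a/mu
= 5.9700/1.7100
= 3.4912

3.4912


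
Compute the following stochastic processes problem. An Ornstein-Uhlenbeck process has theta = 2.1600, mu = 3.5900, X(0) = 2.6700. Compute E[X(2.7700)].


E[X(t)] = mu + (X(0) - mu)*exp(-theta*t)
= 3.5900 + (2.6700 - 3.5900)*exp(-2.1600*2.7700)
= 3.5900 + -0.9200 * 0.0025
= 3.5877

3.5877


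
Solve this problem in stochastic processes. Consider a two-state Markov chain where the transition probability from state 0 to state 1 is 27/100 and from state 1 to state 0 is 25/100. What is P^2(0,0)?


Computing P^2 by matrix multiplication.
P = [[0.7300, 0.2700], [0.2500, 0.7500]]
After raising P to the power 2:
P^2(0,0) = 0.6004

0.6004


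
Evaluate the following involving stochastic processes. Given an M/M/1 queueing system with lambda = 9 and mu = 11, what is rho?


rho = lambda/mu
= 9/11
= 0.8182

0.8182


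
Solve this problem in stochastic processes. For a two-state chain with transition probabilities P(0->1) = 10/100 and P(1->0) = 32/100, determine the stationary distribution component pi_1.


Stationary distribution: pi_0 = p10/(p01+p10), pi_1 = p01/(p01+p10)
p01 = 0.1000, p10 = 0.3200
pi_1 = 0.2381

0.2381


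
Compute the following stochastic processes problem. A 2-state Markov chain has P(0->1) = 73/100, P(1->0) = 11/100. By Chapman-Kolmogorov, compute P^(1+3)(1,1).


P^4 = P^1 * P^3
Computing via matrix multiplication of the transition matrix.
Entry (1,1) of P^4 = 0.8691

0.8691


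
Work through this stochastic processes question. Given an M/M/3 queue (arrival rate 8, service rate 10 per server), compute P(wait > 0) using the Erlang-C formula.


a = lambda/mu = 0.8000
rho = a/c = 0.2667
Erlang-C formula applied:
C(c,a) = 0.0520

0.0520


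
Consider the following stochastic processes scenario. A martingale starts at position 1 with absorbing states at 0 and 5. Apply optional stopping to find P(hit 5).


By optional stopping theorem: E(M at tau) = M(0) = 1
P(hit 5)*5 + P(hit 0)*0 = 1
P(hit 5) = (1 - 0)/(5 - 0) = 1/5 = 0.2000

0.2000


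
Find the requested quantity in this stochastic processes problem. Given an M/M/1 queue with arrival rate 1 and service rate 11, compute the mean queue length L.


rho = 1/11 = 0.0909
L = rho/(1-rho)
= 0.0909/0.9091
= 0.1000

0.1000


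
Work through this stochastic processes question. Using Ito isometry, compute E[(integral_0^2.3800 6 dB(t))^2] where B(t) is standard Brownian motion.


By Ito isometry: E[(int f dB)^2] = int f^2 dt
= 6^2 * 2.3800
= 36 * 2.3800 = 85.6800

85.6800


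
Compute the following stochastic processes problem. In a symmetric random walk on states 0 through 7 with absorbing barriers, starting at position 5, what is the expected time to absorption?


For symmetric RW on 0,...,N with absorbing barriers, E(i) = i*(N-i)
E(5) = 5 * 2 = 10

10


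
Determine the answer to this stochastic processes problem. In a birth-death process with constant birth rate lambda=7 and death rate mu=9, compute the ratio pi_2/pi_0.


For birth-death process, pi_n/pi_0 = (lambda/mu)^n
= (7/9)^2
= 0.6049

0.6049


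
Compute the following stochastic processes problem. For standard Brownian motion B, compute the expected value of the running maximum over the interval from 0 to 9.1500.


E(max B(s)) = sqrt(2t/pi)
= sqrt(2*9.1500/pi)
= sqrt(5.8251)
= 2.4135

2.4135


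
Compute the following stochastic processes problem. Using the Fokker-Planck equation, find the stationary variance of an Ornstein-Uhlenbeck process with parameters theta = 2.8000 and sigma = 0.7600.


Stationary variance = sigma^2 / (2*theta)
= 0.7600^2 / (2*2.8000)
= 0.5776 / 5.6000
= 0.1031

0.1031


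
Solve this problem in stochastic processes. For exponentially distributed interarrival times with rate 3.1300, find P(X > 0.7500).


P(X > t) = exp(-lambda * t)
= exp(-3.1300 * 0.7500)
= exp(-2.3475) = 0.0956

0.0956


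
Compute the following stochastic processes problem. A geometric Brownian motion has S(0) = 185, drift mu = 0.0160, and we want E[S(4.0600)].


E[S(t)] = S(0) * exp(mu * t)
= 185 * exp(0.0160 * 4.0600)
= 185 * 1.0671
= 197.4165

197.4165


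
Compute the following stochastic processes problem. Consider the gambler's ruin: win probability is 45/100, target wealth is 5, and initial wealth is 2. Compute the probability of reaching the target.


Gambler's ruin formula:
r = q/p = 0.5500/0.4500 = 1.2222
P(win) = (1 - r^i)/(1 - r^N)
= (1 - 1.2222^2)/(1 - 1.2222^5)
= 0.2859

0.2859


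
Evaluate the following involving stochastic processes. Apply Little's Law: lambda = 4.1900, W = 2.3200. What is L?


Little's Law: L = lambda * W
= 4.1900 * 2.3200
= 9.7208

9.7208


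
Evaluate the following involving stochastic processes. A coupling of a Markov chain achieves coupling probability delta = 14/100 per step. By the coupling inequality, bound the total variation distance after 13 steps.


TV distance bound <= (1-delta)^n
= (1 - 0.1400)^13
= 0.8600^13
= 0.1408

0.1408


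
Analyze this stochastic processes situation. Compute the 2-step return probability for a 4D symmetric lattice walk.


P(return in 2 steps) = P(reverse first step) = 1/(2d)
= 1/8
= 0.1250

0.1250


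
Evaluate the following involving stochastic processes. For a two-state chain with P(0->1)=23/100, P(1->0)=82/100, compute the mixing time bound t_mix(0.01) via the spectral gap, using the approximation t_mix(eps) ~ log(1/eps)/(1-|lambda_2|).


lambda_2 = |1 - p01 - p10| = |1 - 0.2300 - 0.8200| = 0.0500
t_mix ~ log(1/eps)/(1 - |lambda_2|)
= log(100)/(1 - 0.0500) = 4.6052/0.9500
= 4.8475

4.8475


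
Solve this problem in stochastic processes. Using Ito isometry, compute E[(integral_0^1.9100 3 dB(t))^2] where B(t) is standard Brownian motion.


By Ito isometry: E[(int f dB)^2] = int f^2 dt
= 3^2 * 1.9100
= 9 * 1.9100 = 17.1900

17.1900


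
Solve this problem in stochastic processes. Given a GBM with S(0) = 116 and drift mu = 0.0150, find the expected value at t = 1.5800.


E[S(t)] = S(0) * exp(mu * t)
= 116 * exp(0.0150 * 1.5800)
= 116 * 1.0240
= 118.7820

118.7820


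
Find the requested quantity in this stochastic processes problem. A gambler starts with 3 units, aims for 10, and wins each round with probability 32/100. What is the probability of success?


Gambler's ruin formula:
r = q/p = 0.6800/0.3200 = 2.1250
P(win) = (1 - r^i)/(1 - r^N)
= (1 - 2.1250^3)/(1 - 2.1250^10)
= 0.0046

0.0046


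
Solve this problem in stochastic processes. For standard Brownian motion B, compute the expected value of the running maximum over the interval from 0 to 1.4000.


E(max B(s)) = sqrt(2t/pi)
= sqrt(2*1.4000/pi)
= sqrt(0.8913)
= 0.9441

0.9441


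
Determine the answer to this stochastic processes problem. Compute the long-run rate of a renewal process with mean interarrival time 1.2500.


Long-run renewal rate = 1/E(X)
= 1/1.2500
= 0.8000

0.8000


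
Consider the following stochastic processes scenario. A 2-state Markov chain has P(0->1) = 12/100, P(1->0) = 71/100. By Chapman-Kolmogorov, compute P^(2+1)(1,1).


P^3 = P^2 * P^1
Computing via matrix multiplication of the transition matrix.
Entry (1,1) of P^3 = 0.1488

0.1488


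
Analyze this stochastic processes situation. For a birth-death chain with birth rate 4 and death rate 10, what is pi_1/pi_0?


For birth-death process, pi_n/pi_0 = (lambda/mu)^n
= (4/10)^1
= 0.4000

0.4000


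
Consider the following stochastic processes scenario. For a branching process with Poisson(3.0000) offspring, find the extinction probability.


Since mu = 3.0000 > 1, extinction prob q < 1.
Solve s = exp(mu*(s-1)) iteratively.
q = 0.0595

0.0595


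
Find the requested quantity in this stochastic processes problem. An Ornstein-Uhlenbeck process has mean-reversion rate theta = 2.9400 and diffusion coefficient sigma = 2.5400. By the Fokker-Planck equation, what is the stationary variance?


Stationary variance = sigma^2 / (2*theta)
= 2.5400^2 / (2*2.9400)
= 6.4516 / 5.8800
= 1.0972

1.0972


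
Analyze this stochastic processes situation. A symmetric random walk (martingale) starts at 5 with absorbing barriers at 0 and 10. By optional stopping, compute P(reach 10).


By optional stopping theorem: E(M at tau) = M(0) = 5
P(hit 10)*10 + P(hit 0)*0 = 5
P(hit 10) = (5 - 0)/(10 - 0) = 1/2 = 0.5000

0.5000


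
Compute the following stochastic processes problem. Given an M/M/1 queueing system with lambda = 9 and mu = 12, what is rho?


rho = lambda/mu
= 9/12
= 0.7500

0.7500


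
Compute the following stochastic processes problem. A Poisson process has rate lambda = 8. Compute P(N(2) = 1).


P(N(t)=k) = (lambda*t)^k * exp(-lambda*t) / k!
lambda*t = 16
= 16^1 * exp(-16) / 1!
= 16 * 1.1254e-07 / 1
= 1.8006e-06

1.8006e-06


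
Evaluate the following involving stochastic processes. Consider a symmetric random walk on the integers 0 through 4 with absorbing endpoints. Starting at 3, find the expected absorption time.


For symmetric RW on 0,...,N with absorbing barriers, E(i) = i*(N-i)
E(3) = 3 * 1 = 3

3


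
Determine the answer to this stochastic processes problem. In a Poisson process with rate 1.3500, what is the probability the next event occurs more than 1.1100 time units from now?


P(X > t) = exp(-lambda * t)
= exp(-1.3500 * 1.1100)
= exp(-1.4985) = 0.2235

0.2235


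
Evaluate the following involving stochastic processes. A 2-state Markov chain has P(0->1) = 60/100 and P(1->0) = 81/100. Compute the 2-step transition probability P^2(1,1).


Computing P^2 by matrix multiplication.
P = [[0.4000, 0.6000], [0.8100, 0.1900]]
After raising P to the power 2:
P^2(1,1) = 0.5221

0.5221


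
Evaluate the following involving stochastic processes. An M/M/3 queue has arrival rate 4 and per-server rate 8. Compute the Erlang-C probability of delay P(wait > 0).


a = lambda/mu = 0.5000
rho = a/c = 0.1667
Erlang-C formula applied:
C(c,a) = 0.0152

0.0152


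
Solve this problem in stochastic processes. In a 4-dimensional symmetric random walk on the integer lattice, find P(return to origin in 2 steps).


P(return in 2 steps) = P(reverse first step) = 1/(2d)
= 1/8
= 0.1250

0.1250


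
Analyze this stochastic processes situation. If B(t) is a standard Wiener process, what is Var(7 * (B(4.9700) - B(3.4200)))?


Var(alpha*(B(t)-B(s))) = alpha^2 * (t-s)
= 7^2 * (4.9700 - 3.4200)
= 49 * 1.5500
= 75.9500

75.9500


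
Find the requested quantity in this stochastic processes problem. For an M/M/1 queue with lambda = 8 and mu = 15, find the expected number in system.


rho = 8/15 = 0.5333
L = rho/(1-rho)
= 0.5333/0.4667
= 1.1429

1.1429


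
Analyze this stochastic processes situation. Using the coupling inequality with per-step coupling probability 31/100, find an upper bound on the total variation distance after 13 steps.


TV distance bound <= (1-delta)^n
= (1 - 0.3100)^13
= 0.6900^13
= 0.0080

0.0080


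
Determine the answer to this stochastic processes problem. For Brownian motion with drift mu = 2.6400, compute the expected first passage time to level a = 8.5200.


Expected first passage time = a/mu
= 8.5200/2.6400
= 3.2273

3.2273


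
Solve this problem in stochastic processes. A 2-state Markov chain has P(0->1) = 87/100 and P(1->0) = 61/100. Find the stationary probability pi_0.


Stationary distribution: pi_0 = p10/(p01+p10), pi_1 = p01/(p01+p10)
p01 = 0.8700, p10 = 0.6100
pi_0 = 0.4122

0.4122


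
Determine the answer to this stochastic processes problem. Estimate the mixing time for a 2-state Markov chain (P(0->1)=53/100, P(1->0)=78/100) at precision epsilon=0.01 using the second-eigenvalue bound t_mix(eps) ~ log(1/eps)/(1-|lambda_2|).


lambda_2 = |1 - p01 - p10| = |1 - 0.5300 - 0.7800| = 0.3100
t_mix ~ log(1/eps)/(1 - |lambda_2|)
= log(100)/(1 - 0.3100) = 4.6052/0.6900
= 6.6742

6.6742


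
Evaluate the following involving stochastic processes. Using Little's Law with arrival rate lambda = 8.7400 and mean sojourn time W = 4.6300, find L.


Little's Law: L = lambda * W
= 8.7400 * 4.6300
= 40.4662

40.4662


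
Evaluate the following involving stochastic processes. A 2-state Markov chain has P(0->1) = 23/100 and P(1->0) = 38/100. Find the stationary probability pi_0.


Stationary distribution: pi_0 = p10/(p01+p10), pi_1 = p01/(p01+p10)
p01 = 0.2300, p10 = 0.3800
pi_0 = 0.6230

0.6230


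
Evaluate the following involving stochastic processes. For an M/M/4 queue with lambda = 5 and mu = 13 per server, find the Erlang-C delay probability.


a = lambda/mu = 0.3846
rho = a/c = 0.0962
Erlang-C formula applied:
C(c,a) = 6.8669e-04

6.8669e-04


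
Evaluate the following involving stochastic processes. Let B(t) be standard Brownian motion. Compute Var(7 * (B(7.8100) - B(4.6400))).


Var(alpha*(B(t)-B(s))) = alpha^2 * (t-s)
= 7^2 * (7.8100 - 4.6400)
= 49 * 3.1700
= 155.3300

155.3300


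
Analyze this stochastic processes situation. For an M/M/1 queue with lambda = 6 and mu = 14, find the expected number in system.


rho = 6/14 = 0.4286
L = rho/(1-rho)
= 0.4286/0.5714
= 0.7500

0.7500


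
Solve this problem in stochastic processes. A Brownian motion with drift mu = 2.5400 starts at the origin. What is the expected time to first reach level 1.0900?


Expected first passage time = a/mu
= 1.0900/2.5400
= 0.4291

0.4291


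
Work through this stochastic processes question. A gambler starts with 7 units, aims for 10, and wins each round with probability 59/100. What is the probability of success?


Gambler's ruin formula:
r = q/p = 0.4100/0.5900 = 0.6949
P(win) = (1 - r^i)/(1 - r^N)
= (1 - 0.6949^7)/(1 - 0.6949^10)
= 0.9466

0.9466


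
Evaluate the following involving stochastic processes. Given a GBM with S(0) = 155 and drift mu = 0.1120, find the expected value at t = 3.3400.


E[S(t)] = S(0) * exp(mu * t)
= 155 * exp(0.1120 * 3.3400)
= 155 * 1.4537
= 225.3163

225.3163


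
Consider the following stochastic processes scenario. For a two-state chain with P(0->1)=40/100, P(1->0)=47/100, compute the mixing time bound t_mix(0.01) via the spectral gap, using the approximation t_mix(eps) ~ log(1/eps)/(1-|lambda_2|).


lambda_2 = |1 - p01 - p10| = |1 - 0.4000 - 0.4700| = 0.1300
t_mix ~ log(1/eps)/(1 - |lambda_2|)
= log(100)/(1 - 0.1300) = 4.6052/0.8700
= 5.2933

5.2933


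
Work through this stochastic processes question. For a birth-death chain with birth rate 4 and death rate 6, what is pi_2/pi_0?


For birth-death process, pi_n/pi_0 = (lambda/mu)^n
= (4/6)^2
= 0.4444

0.4444


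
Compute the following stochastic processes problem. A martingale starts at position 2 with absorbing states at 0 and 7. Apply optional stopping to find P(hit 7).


By optional stopping theorem: E(M at tau) = M(0) = 2
P(hit 7)*7 + P(hit 0)*0 = 2
P(hit 7) = (2 - 0)/(7 - 0) = 2/7 = 0.2857

0.2857


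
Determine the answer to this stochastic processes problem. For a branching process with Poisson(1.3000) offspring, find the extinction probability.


Since mu = 1.3000 > 1, extinction prob q < 1.
Solve s = exp(mu*(s-1)) iteratively.
q = 0.5770

0.5770


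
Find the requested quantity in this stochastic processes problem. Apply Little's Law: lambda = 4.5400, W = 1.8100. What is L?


Little's Law: L = lambda * W
= 4.5400 * 1.8100
= 8.2174

8.2174


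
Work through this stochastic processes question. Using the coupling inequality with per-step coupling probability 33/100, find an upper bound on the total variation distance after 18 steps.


TV distance bound <= (1-delta)^n
= (1 - 0.3300)^18
= 0.6700^18
= 7.4020e-04

7.4020e-04


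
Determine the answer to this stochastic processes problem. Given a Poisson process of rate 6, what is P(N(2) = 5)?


P(N(t)=k) = (lambda*t)^k * exp(-lambda*t) / k!
lambda*t = 12
= 12^5 * exp(-12) / 5!
= 248832 * 6.1442e-06 / 120
= 0.0127

0.0127


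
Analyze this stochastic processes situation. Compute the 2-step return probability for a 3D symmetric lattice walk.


P(return in 2 steps) = P(reverse first step) = 1/(2d)
= 1/6
= 0.1667

0.1667


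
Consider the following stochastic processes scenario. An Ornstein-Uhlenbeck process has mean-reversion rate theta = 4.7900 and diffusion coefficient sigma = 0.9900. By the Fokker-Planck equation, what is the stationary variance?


Stationary variance = sigma^2 / (2*theta)
= 0.9900^2 / (2*4.7900)
= 0.9801 / 9.5800
= 0.1023

0.1023


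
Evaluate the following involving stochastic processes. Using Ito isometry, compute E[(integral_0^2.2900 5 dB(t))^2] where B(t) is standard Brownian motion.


By Ito isometry: E[(int f dB)^2] = int f^2 dt
= 5^2 * 2.2900
= 25 * 2.2900 = 57.2500

57.2500


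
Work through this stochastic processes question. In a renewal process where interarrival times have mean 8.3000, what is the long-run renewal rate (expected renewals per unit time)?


Long-run renewal rate = 1/E(X)
= 1/8.3000
= 0.1205

0.1205


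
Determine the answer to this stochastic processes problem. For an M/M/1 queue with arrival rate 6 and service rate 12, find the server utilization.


rho = lambda/mu
= 6/12
= 0.5000

0.5000


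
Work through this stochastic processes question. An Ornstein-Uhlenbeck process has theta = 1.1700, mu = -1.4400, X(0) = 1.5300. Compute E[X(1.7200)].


E[X(t)] = mu + (X(0) - mu)*exp(-theta*t)
= -1.4400 + (1.5300 - -1.4400)*exp(-1.1700*1.7200)
= -1.4400 + 2.9700 * 0.1337
= -1.0430

-1.0430


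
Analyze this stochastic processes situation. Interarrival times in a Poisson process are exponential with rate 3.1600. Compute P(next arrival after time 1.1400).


P(X > t) = exp(-lambda * t)
= exp(-3.1600 * 1.1400)
= exp(-3.6024) = 0.0273

0.0273


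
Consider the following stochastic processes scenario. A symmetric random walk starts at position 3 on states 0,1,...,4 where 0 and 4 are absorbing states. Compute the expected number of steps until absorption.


For symmetric RW on 0,...,N with absorbing barriers, E(i) = i*(N-i)
E(3) = 3 * 1 = 3

3


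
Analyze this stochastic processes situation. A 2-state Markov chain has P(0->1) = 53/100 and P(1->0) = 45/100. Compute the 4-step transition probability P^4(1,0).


Computing P^4 by matrix multiplication.
P = [[0.4700, 0.5300], [0.4500, 0.5500]]
After raising P to the power 4:
P^4(1,0) = 0.4592

0.4592


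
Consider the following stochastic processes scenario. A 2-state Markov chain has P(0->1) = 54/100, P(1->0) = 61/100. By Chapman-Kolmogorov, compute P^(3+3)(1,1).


P^6 = P^3 * P^3
Computing via matrix multiplication of the transition matrix.
Entry (1,1) of P^6 = 0.4696

0.4696


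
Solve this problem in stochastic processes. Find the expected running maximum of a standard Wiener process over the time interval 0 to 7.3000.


E(max B(s)) = sqrt(2t/pi)
= sqrt(2*7.3000/pi)
= sqrt(4.6473)
= 2.1558

2.1558


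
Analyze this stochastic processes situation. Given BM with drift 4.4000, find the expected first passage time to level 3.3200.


Expected first passage time = a/mu
= 3.3200/4.4000
= 0.7545

0.7545


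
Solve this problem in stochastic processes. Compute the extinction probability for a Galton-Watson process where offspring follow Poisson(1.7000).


Since mu = 1.7000 > 1, extinction prob q < 1.
Solve s = exp(mu*(s-1)) iteratively.
q = 0.3088

0.3088


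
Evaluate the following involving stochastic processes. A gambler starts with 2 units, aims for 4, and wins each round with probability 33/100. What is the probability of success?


Gambler's ruin formula:
r = q/p = 0.6700/0.3300 = 2.0303
P(win) = (1 - r^i)/(1 - r^N)
= (1 - 2.0303^2)/(1 - 2.0303^4)
= 0.1952

0.1952


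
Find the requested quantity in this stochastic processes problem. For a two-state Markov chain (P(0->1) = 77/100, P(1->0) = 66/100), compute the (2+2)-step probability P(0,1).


P^4 = P^2 * P^2
Computing via matrix multiplication of the transition matrix.
Entry (0,1) of P^4 = 0.5201

0.5201


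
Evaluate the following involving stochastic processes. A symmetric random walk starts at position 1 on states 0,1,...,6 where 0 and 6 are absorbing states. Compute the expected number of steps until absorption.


For symmetric RW on 0,...,N with absorbing barriers, E(i) = i*(N-i)
E(1) = 1 * 5 = 5

5


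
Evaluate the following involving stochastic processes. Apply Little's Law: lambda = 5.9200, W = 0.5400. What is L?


Little's Law: L = lambda * W
= 5.9200 * 0.5400
= 3.1968

3.1968


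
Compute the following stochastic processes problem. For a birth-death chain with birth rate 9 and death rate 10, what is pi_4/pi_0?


For birth-death process, pi_n/pi_0 = (lambda/mu)^n
= (9/10)^4
= 0.6561

0.6561


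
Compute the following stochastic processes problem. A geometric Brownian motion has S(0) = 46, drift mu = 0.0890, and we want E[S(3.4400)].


E[S(t)] = S(0) * exp(mu * t)
= 46 * exp(0.0890 * 3.4400)
= 46 * 1.3582
= 62.4772

62.4772


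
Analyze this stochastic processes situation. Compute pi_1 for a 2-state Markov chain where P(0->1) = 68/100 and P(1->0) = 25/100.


Stationary distribution: pi_0 = p10/(p01+p10), pi_1 = p01/(p01+p10)
p01 = 0.6800, p10 = 0.2500
pi_1 = 0.7312

0.7312


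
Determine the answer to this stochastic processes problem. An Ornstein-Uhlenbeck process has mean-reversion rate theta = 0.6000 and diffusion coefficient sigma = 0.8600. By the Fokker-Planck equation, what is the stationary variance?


Stationary variance = sigma^2 / (2*theta)
= 0.8600^2 / (2*0.6000)
= 0.7396 / 1.2000
= 0.6163

0.6163


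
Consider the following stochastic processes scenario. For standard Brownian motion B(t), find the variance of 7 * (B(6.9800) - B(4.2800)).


Var(alpha*(B(t)-B(s))) = alpha^2 * (t-s)
= 7^2 * (6.9800 - 4.2800)
= 49 * 2.7000
= 132.3000

132.3000


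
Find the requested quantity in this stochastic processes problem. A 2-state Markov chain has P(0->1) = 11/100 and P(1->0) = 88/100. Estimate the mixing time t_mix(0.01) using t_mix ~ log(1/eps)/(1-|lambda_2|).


lambda_2 = |1 - p01 - p10| = |1 - 0.1100 - 0.8800| = 0.0100
t_mix ~ log(1/eps)/(1 - |lambda_2|)
= log(100)/(1 - 0.0100) = 4.6052/0.9900
= 4.6517

4.6517
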